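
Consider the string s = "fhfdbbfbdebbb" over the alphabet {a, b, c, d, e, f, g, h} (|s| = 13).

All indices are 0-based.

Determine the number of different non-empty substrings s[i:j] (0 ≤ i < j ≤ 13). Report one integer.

rank→(start, suffix):
  0 → (12, 'b')
  1 → (11, 'bb')
  2 → (10, 'bbb')
  3 → (4, 'bbfbdebbb')
  4 → (7, 'bdebbb')
  5 → (5, 'bfbdebbb')
  6 → (3, 'dbbfbdebbb')
  7 → (8, 'debbb')
  8 → (9, 'ebbb')
  9 → (6, 'fbdebbb')
  10 → (2, 'fdbbfbdebbb')
  11 → (0, 'fhfdbbfbdebbb')
  12 → (1, 'hfdbbfbdebbb')

SA = [12, 11, 10, 4, 7, 5, 3, 8, 9, 6, 2, 0, 1]
i: (SA[i-1],SA[i]) lcp shared
  1: (12,11) 1 'b'
  2: (11,10) 2 'bb'
  3: (10,4) 2 'bb'
  4: (4,7) 1 'b'
  5: (7,5) 1 'b'
  6: (5,3) 0 ''
  7: (3,8) 1 'd'
  8: (8,9) 0 ''
  9: (9,6) 0 ''
  10: (6,2) 1 'f'
  11: (2,0) 1 'f'
  12: (0,1) 0 ''

n(n+1)/2 = 13·14/2 = 91
Σ LCP = 0 + 1 + 2 + 2 + 1 + 1 + 0 + 1 + 0 + 0 + 1 + 1 + 0 = 10
distinct = 91 − 10 = 81

81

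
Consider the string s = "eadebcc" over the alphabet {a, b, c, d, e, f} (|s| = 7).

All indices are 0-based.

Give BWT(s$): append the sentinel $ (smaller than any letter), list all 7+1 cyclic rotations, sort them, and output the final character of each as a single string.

rank  rotation  last
    0  $eadebcc  c
    1  adebcc$e  e
    2  bcc$eade  e
    3  c$eadebc  c
    4  cc$eadeb  b
    5  debcc$ea  a
    6  eadebcc$  $
    7  ebcc$ead  d

ceecba$d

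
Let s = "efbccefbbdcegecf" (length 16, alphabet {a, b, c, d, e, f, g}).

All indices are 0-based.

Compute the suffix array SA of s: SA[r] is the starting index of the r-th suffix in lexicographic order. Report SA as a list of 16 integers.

rank→(start, suffix):
  0 → (7, 'bbdcegecf')
  1 → (2, 'bccefbbdcegecf')
  2 → (8, 'bdcegecf')
  3 → (3, 'ccefbbdcegecf')
  4 → (4, 'cefbbdcegecf')
  5 → (10, 'cegecf')
  6 → (14, 'cf')
  7 → (9, 'dcegecf')
  8 → (13, 'ecf')
  9 → (5, 'efbbdcegecf')
  10 → (0, 'efbccefbbdcegecf')
  11 → (11, 'egecf')
  12 → (15, 'f')
  13 → (6, 'fbbdcegecf')
  14 → (1, 'fbccefbbdcegecf')
  15 → (12, 'gecf')

[7, 2, 8, 3, 4, 10, 14, 9, 13, 5, 0, 11, 15, 6, 1, 12]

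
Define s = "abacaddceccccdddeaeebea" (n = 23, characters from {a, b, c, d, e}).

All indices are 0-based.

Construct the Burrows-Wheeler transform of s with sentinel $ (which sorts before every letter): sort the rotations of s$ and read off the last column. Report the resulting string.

rank  rotation                  last
    0  $abacaddceccccdddeaeebea  a
    1  a$abacaddceccccdddeaeebe  e
    2  abacaddceccccdddeaeebea$  $
    3  acaddceccccdddeaeebea$ab  b
    4  addceccccdddeaeebea$abac  c
    5  aeebea$abacaddceccccddde  e
    6  bacaddceccccdddeaeebea$a  a
    7  bea$abacaddceccccdddeaee  e
    8  caddceccccdddeaeebea$aba  a
    9  ccccdddeaeebea$abacaddce  e
   10  cccdddeaeebea$abacaddcec  c
   11  ccdddeaeebea$abacaddcecc  c
   12  cdddeaeebea$abacaddceccc  c
   13  ceccccdddeaeebea$abacadd  d
   14  dceccccdddeaeebea$abacad  d
   15  ddceccccdddeaeebea$abaca  a
   16  dddeaeebea$abacaddcecccc  c
   17  ddeaeebea$abacaddceccccd  d
   18  deaeebea$abacaddceccccdd  d
   19  ea$abacaddceccccdddeaeeb  b
   20  eaeebea$abacaddceccccddd  d
   21  ebea$abacaddceccccdddeae  e
   22  eccccdddeaeebea$abacaddc  c
   23  eebea$abacaddceccccdddea  a

ae$bceaeaecccddacddbdeca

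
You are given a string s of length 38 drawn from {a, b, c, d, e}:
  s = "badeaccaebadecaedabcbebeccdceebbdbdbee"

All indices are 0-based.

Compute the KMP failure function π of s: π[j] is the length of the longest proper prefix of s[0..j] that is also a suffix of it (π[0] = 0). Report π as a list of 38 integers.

[0, 0, 0, 0, 0, 0, 0, 0, 0, 1, 2, 3, 4, 0, 0, 0, 0, 0, 1, 0, 1, 0, 1, 0, 0, 0, 0, 0, 0, 0, 1, 1, 0, 1, 0, 1, 0, 0]

π[0] = 0
j=1 s[j]='a': π[1]=0 (border '')
j=2 s[j]='d': π[2]=0 (border '')
j=3 s[j]='e': π[3]=0 (border '')
j=4 s[j]='a': π[4]=0 (border '')
j=5 s[j]='c': π[5]=0 (border '')
j=6 s[j]='c': π[6]=0 (border '')
j=7 s[j]='a': π[7]=0 (border '')
j=8 s[j]='e': π[8]=0 (border '')
j=9 s[j]='b': π[9]=1 (border 'b')
j=10 s[j]='a': π[10]=2 (border 'ba')
j=11 s[j]='d': π[11]=3 (border 'bad')
j=12 s[j]='e': π[12]=4 (border 'bade')
j=13 s[j]='c': k: 4→0; π[13]=0 (border '')
j=14 s[j]='a': π[14]=0 (border '')
j=15 s[j]='e': π[15]=0 (border '')
j=16 s[j]='d': π[16]=0 (border '')
j=17 s[j]='a': π[17]=0 (border '')
j=18 s[j]='b': π[18]=1 (border 'b')
j=19 s[j]='c': k: 1→0; π[19]=0 (border '')
j=20 s[j]='b': π[20]=1 (border 'b')
j=21 s[j]='e': k: 1→0; π[21]=0 (border '')
j=22 s[j]='b': π[22]=1 (border 'b')
j=23 s[j]='e': k: 1→0; π[23]=0 (border '')
j=24 s[j]='c': π[24]=0 (border '')
j=25 s[j]='c': π[25]=0 (border '')
j=26 s[j]='d': π[26]=0 (border '')
j=27 s[j]='c': π[27]=0 (border '')
j=28 s[j]='e': π[28]=0 (border '')
j=29 s[j]='e': π[29]=0 (border '')
j=30 s[j]='b': π[30]=1 (border 'b')
j=31 s[j]='b': k: 1→0; π[31]=1 (border 'b')
j=32 s[j]='d': k: 1→0; π[32]=0 (border '')
j=33 s[j]='b': π[33]=1 (border 'b')
j=34 s[j]='d': k: 1→0; π[34]=0 (border '')
j=35 s[j]='b': π[35]=1 (border 'b')
j=36 s[j]='e': k: 1→0; π[36]=0 (border '')
j=37 s[j]='e': π[37]=0 (border '')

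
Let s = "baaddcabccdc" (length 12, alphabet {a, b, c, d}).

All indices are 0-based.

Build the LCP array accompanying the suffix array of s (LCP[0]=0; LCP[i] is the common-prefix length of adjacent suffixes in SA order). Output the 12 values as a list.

rank | idx | suffix
   0 |   1 | aaddcabccdc
   1 |   6 | abccdc
   2 |   2 | addcabccdc
   3 |   0 | baaddcabccdc
   4 |   7 | bccdc
   5 |  11 | c
   6 |   5 | cabccdc
   7 |   8 | ccdc
   8 |   9 | cdc
   9 |  10 | dc
  10 |   4 | dcabccdc
  11 |   3 | ddcabccdc

SA = [1, 6, 2, 0, 7, 11, 5, 8, 9, 10, 4, 3]
[i] adj suffixes → lcp
  [1] 1/6 → 1 ('a')
  [2] 6/2 → 1 ('a')
  [3] 2/0 → 0 ('')
  [4] 0/7 → 1 ('b')
  [5] 7/11 → 0 ('')
  [6] 11/5 → 1 ('c')
  [7] 5/8 → 1 ('c')
  [8] 8/9 → 1 ('c')
  [9] 9/10 → 0 ('')
  [10] 10/4 → 2 ('dc')
  [11] 4/3 → 1 ('d')

[0, 1, 1, 0, 1, 0, 1, 1, 1, 0, 2, 1]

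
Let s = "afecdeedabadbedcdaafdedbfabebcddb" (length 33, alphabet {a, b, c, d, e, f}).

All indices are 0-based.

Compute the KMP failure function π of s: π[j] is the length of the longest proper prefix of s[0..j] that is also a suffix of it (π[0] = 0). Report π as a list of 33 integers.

π[0] = 0
j=1 s[j]='f': π[1]=0 (border '')
j=2 s[j]='e': π[2]=0 (border '')
j=3 s[j]='c': π[3]=0 (border '')
j=4 s[j]='d': π[4]=0 (border '')
j=5 s[j]='e': π[5]=0 (border '')
j=6 s[j]='e': π[6]=0 (border '')
j=7 s[j]='d': π[7]=0 (border '')
j=8 s[j]='a': π[8]=1 (border 'a')
j=9 s[j]='b': k: 1→0; π[9]=0 (border '')
j=10 s[j]='a': π[10]=1 (border 'a')
j=11 s[j]='d': k: 1→0; π[11]=0 (border '')
j=12 s[j]='b': π[12]=0 (border '')
j=13 s[j]='e': π[13]=0 (border '')
j=14 s[j]='d': π[14]=0 (border '')
j=15 s[j]='c': π[15]=0 (border '')
j=16 s[j]='d': π[16]=0 (border '')
j=17 s[j]='a': π[17]=1 (border 'a')
j=18 s[j]='a': k: 1→0; π[18]=1 (border 'a')
j=19 s[j]='f': π[19]=2 (border 'af')
j=20 s[j]='d': k: 2→0; π[20]=0 (border '')
j=21 s[j]='e': π[21]=0 (border '')
j=22 s[j]='d': π[22]=0 (border '')
j=23 s[j]='b': π[23]=0 (border '')
j=24 s[j]='f': π[24]=0 (border '')
j=25 s[j]='a': π[25]=1 (border 'a')
j=26 s[j]='b': k: 1→0; π[26]=0 (border '')
j=27 s[j]='e': π[27]=0 (border '')
j=28 s[j]='b': π[28]=0 (border '')
j=29 s[j]='c': π[29]=0 (border '')
j=30 s[j]='d': π[30]=0 (border '')
j=31 s[j]='d': π[31]=0 (border '')
j=32 s[j]='b': π[32]=0 (border '')

[0, 0, 0, 0, 0, 0, 0, 0, 1, 0, 1, 0, 0, 0, 0, 0, 0, 1, 1, 2, 0, 0, 0, 0, 0, 1, 0, 0, 0, 0, 0, 0, 0]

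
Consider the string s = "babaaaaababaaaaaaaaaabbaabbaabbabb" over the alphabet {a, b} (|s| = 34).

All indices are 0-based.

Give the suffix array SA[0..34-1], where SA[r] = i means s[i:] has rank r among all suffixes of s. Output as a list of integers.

[11, 12, 13, 14, 15, 3, 16, 4, 17, 5, 18, 6, 19, 23, 27, 9, 1, 7, 31, 20, 24, 28, 33, 10, 2, 22, 26, 8, 0, 30, 32, 21, 25, 29]

sorted suffixes:
  #0 SA[0]=11  'aaaaaaaaaabbaabbaabbabb'
  #1 SA[1]=12  'aaaaaaaaabbaabbaabbabb'
  #2 SA[2]=13  'aaaaaaaabbaabbaabbabb'
  #3 SA[3]=14  'aaaaaaabbaabbaabbabb'
  #4 SA[4]=15  'aaaaaabbaabbaabbabb'
  #5 SA[5]=3  'aaaaababaaaaaaaaaabbaabbaabbabb'
  #6 SA[6]=16  'aaaaabbaabbaabbabb'
  #7 SA[7]=4  'aaaababaaaaaaaaaabbaabbaabbabb'
  #8 SA[8]=17  'aaaabbaabbaabbabb'
  #9 SA[9]=5  'aaababaaaaaaaaaabbaabbaabbabb'
  #10 SA[10]=18  'aaabbaabbaabbabb'
  #11 SA[11]=6  'aababaaaaaaaaaabbaabbaabbabb'
  #12 SA[12]=19  'aabbaabbaabbabb'
  #13 SA[13]=23  'aabbaabbabb'
  #14 SA[14]=27  'aabbabb'
  #15 SA[15]=9  'abaaaaaaaaaabbaabbaabbabb'
  #16 SA[16]=1  'abaaaaababaaaaaaaaaabbaabbaabbabb'
  #17 SA[17]=7  'ababaaaaaaaaaabbaabbaabbabb'
  #18 SA[18]=31  'abb'
  #19 SA[19]=20  'abbaabbaabbabb'
  #20 SA[20]=24  'abbaabbabb'
  #21 SA[21]=28  'abbabb'
  #22 SA[22]=33  'b'
  #23 SA[23]=10  'baaaaaaaaaabbaabbaabbabb'
  #24 SA[24]=2  'baaaaababaaaaaaaaaabbaabbaabbabb'
  #25 SA[25]=22  'baabbaabbabb'
  #26 SA[26]=26  'baabbabb'
  #27 SA[27]=8  'babaaaaaaaaaabbaabbaabbabb'
  #28 SA[28]=0  'babaaaaababaaaaaaaaaabbaabbaabbabb'
  #29 SA[29]=30  'babb'
  #30 SA[30]=32  'bb'
  #31 SA[31]=21  'bbaabbaabbabb'
  #32 SA[32]=25  'bbaabbabb'
  #33 SA[33]=29  'bbabb'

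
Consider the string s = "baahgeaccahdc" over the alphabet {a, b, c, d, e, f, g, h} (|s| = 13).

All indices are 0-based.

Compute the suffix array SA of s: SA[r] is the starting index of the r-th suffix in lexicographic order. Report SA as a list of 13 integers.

[1, 6, 9, 2, 0, 12, 8, 7, 11, 5, 4, 10, 3]

rank→(start, suffix):
  0 → (1, 'aahgeaccahdc')
  1 → (6, 'accahdc')
  2 → (9, 'ahdc')
  3 → (2, 'ahgeaccahdc')
  4 → (0, 'baahgeaccahdc')
  5 → (12, 'c')
  6 → (8, 'cahdc')
  7 → (7, 'ccahdc')
  8 → (11, 'dc')
  9 → (5, 'eaccahdc')
  10 → (4, 'geaccahdc')
  11 → (10, 'hdc')
  12 → (3, 'hgeaccahdc')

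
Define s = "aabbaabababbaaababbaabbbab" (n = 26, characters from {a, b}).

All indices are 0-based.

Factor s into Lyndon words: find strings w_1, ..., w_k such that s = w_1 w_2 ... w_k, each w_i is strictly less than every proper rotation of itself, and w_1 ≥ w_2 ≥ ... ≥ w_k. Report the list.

emit factor 1: 'aabb' (i=0, period=4)
emit factor 2: 'aabababb' (i=4, period=8)
emit factor 3: 'aaababbaabbbab' (i=12, period=14)

["aabb", "aabababb", "aaababbaabbbab"]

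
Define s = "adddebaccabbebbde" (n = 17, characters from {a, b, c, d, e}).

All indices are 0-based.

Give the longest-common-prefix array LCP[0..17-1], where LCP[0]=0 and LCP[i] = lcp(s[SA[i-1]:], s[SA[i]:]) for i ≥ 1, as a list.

[0, 1, 1, 0, 1, 2, 1, 1, 0, 1, 0, 2, 1, 2, 0, 1, 2]

rank→(start, suffix):
  0 → (9, 'abbebbde')
  1 → (6, 'accabbebbde')
  2 → (0, 'adddebaccabbebbde')
  3 → (5, 'baccabbebbde')
  4 → (13, 'bbde')
  5 → (10, 'bbebbde')
  6 → (14, 'bde')
  7 → (11, 'bebbde')
  8 → (8, 'cabbebbde')
  9 → (7, 'ccabbebbde')
  10 → (1, 'dddebaccabbebbde')
  11 → (2, 'ddebaccabbebbde')
  12 → (15, 'de')
  13 → (3, 'debaccabbebbde')
  14 → (16, 'e')
  15 → (4, 'ebaccabbebbde')
  16 → (12, 'ebbde')

SA = [9, 6, 0, 5, 13, 10, 14, 11, 8, 7, 1, 2, 15, 3, 16, 4, 12]
i: (SA[i-1],SA[i]) lcp shared
  1: (9,6) 1 'a'
  2: (6,0) 1 'a'
  3: (0,5) 0 ''
  4: (5,13) 1 'b'
  5: (13,10) 2 'bb'
  6: (10,14) 1 'b'
  7: (14,11) 1 'b'
  8: (11,8) 0 ''
  9: (8,7) 1 'c'
  10: (7,1) 0 ''
  11: (1,2) 2 'dd'
  12: (2,15) 1 'd'
  13: (15,3) 2 'de'
  14: (3,16) 0 ''
  15: (16,4) 1 'e'
  16: (4,12) 2 'eb'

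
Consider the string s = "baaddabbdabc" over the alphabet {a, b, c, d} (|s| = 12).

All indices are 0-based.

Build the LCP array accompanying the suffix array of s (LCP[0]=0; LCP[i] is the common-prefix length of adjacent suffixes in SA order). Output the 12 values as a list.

sorted suffixes:
  #0 SA[0]=1  'aaddabbdabc'
  #1 SA[1]=5  'abbdabc'
  #2 SA[2]=9  'abc'
  #3 SA[3]=2  'addabbdabc'
  #4 SA[4]=0  'baaddabbdabc'
  #5 SA[5]=6  'bbdabc'
  #6 SA[6]=10  'bc'
  #7 SA[7]=7  'bdabc'
  #8 SA[8]=11  'c'
  #9 SA[9]=4  'dabbdabc'
  #10 SA[10]=8  'dabc'
  #11 SA[11]=3  'ddabbdabc'

SA = [1, 5, 9, 2, 0, 6, 10, 7, 11, 4, 8, 3]
[i] adj suffixes → lcp
  [1] 1/5 → 1 ('a')
  [2] 5/9 → 2 ('ab')
  [3] 9/2 → 1 ('a')
  [4] 2/0 → 0 ('')
  [5] 0/6 → 1 ('b')
  [6] 6/10 → 1 ('b')
  [7] 10/7 → 1 ('b')
  [8] 7/11 → 0 ('')
  [9] 11/4 → 0 ('')
  [10] 4/8 → 3 ('dab')
  [11] 8/3 → 1 ('d')

[0, 1, 2, 1, 0, 1, 1, 1, 0, 0, 3, 1]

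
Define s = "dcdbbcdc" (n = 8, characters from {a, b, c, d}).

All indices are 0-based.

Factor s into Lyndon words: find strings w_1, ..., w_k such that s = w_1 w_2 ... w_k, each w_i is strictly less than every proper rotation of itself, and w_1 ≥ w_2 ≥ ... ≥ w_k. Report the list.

emit factor 1: 'd' (i=0, period=1)
emit factor 2: 'cd' (i=1, period=2)
emit factor 3: 'bbcdc' (i=3, period=5)

["d", "cd", "bbcdc"]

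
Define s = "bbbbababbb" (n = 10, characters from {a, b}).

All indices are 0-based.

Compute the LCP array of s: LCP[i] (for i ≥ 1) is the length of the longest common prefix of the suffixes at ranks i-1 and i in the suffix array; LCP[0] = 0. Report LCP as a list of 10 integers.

[0, 2, 0, 1, 3, 1, 2, 2, 3, 3]

rank→(start, suffix):
  0 → (4, 'ababbb')
  1 → (6, 'abbb')
  2 → (9, 'b')
  3 → (3, 'bababbb')
  4 → (5, 'babbb')
  5 → (8, 'bb')
  6 → (2, 'bbababbb')
  7 → (7, 'bbb')
  8 → (1, 'bbbababbb')
  9 → (0, 'bbbbababbb')

SA = [4, 6, 9, 3, 5, 8, 2, 7, 1, 0]
[i] adj suffixes → lcp
  [1] 4/6 → 2 ('ab')
  [2] 6/9 → 0 ('')
  [3] 9/3 → 1 ('b')
  [4] 3/5 → 3 ('bab')
  [5] 5/8 → 1 ('b')
  [6] 8/2 → 2 ('bb')
  [7] 2/7 → 2 ('bb')
  [8] 7/1 → 3 ('bbb')
  [9] 1/0 → 3 ('bbb')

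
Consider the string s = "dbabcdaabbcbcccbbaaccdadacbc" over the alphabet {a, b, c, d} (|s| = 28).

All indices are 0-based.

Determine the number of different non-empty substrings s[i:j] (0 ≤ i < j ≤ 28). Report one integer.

sorted suffixes:
  #0 SA[0]=6  'aabbcbcccbbaaccdadacbc'
  #1 SA[1]=17  'aaccdadacbc'
  #2 SA[2]=7  'abbcbcccbbaaccdadacbc'
  #3 SA[3]=2  'abcdaabbcbcccbbaaccdadacbc'
  #4 SA[4]=24  'acbc'
  #5 SA[5]=18  'accdadacbc'
  #6 SA[6]=22  'adacbc'
  #7 SA[7]=16  'baaccdadacbc'
  #8 SA[8]=1  'babcdaabbcbcccbbaaccdadacbc'
  #9 SA[9]=15  'bbaaccdadacbc'
  #10 SA[10]=8  'bbcbcccbbaaccdadacbc'
  #11 SA[11]=26  'bc'
  #12 SA[12]=9  'bcbcccbbaaccdadacbc'
  #13 SA[13]=11  'bcccbbaaccdadacbc'
  #14 SA[14]=3  'bcdaabbcbcccbbaaccdadacbc'
  #15 SA[15]=27  'c'
  #16 SA[16]=14  'cbbaaccdadacbc'
  #17 SA[17]=25  'cbc'
  #18 SA[18]=10  'cbcccbbaaccdadacbc'
  #19 SA[19]=13  'ccbbaaccdadacbc'
  #20 SA[20]=12  'cccbbaaccdadacbc'
  #21 SA[21]=19  'ccdadacbc'
  #22 SA[22]=4  'cdaabbcbcccbbaaccdadacbc'
  #23 SA[23]=20  'cdadacbc'
  #24 SA[24]=5  'daabbcbcccbbaaccdadacbc'
  #25 SA[25]=23  'dacbc'
  #26 SA[26]=21  'dadacbc'
  #27 SA[27]=0  'dbabcdaabbcbcccbbaaccdadacbc'

SA = [6, 17, 7, 2, 24, 18, 22, 16, 1, 15, 8, 26, 9, 11, 3, 27, 14, 25, 10, 13, 12, 19, 4, 20, 5, 23, 21, 0]
rank  pair      lcp
   1  s[6:],s[17:]  2  'aa'
   2  s[17:],s[7:]  1  'a'
   3  s[7:],s[2:]  2  'ab'
   4  s[2:],s[24:]  1  'a'
   5  s[24:],s[18:]  2  'ac'
   6  s[18:],s[22:]  1  'a'
   7  s[22:],s[16:]  0  ''
   8  s[16:],s[1:]  2  'ba'
   9  s[1:],s[15:]  1  'b'
  10  s[15:],s[8:]  2  'bb'
  11  s[8:],s[26:]  1  'b'
  12  s[26:],s[9:]  2  'bc'
  13  s[9:],s[11:]  2  'bc'
  14  s[11:],s[3:]  2  'bc'
  15  s[3:],s[27:]  0  ''
  16  s[27:],s[14:]  1  'c'
  17  s[14:],s[25:]  2  'cb'
  18  s[25:],s[10:]  3  'cbc'
  19  s[10:],s[13:]  1  'c'
  20  s[13:],s[12:]  2  'cc'
  21  s[12:],s[19:]  2  'cc'
  22  s[19:],s[4:]  1  'c'
  23  s[4:],s[20:]  3  'cda'
  24  s[20:],s[5:]  0  ''
  25  s[5:],s[23:]  2  'da'
  26  s[23:],s[21:]  2  'da'
  27  s[21:],s[0:]  1  'd'

n(n+1)/2 = 28·29/2 = 406
Σ LCP = 0 + 2 + 1 + 2 + 1 + 2 + 1 + 0 + 2 + 1 + 2 + 1 + 2 + 2 + 2 + 0 + 1 + 2 + 3 + 1 + 2 + 2 + 1 + 3 + 0 + 2 + 2 + 1 = 41
distinct = 406 − 41 = 365

365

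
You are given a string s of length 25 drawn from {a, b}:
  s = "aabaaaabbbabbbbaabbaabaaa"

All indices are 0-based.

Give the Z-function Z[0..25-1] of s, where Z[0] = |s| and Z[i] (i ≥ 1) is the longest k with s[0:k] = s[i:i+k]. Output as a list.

[25, 1, 0, 2, 2, 3, 1, 0, 0, 0, 1, 0, 0, 0, 0, 3, 1, 0, 0, 6, 1, 0, 2, 2, 1]

Z[0]=25
i=1: outside box; Z[1]=1 grow→box=[1,2)
i=2: outside box; Z[2]=0
i=3: outside box; Z[3]=2 grow→box=[3,5)
i=4: min(r-i=1, Z[1]=1)=1; Z[4]=2 grow→box=[4,6)
i=5: min(r-i=1, Z[1]=1)=1; Z[5]=3 grow→box=[5,8)
i=6: min(r-i=2, Z[1]=1)=1; Z[6]=1
i=7: min(r-i=1, Z[2]=0)=0; Z[7]=0
i=8: outside box; Z[8]=0
i=9: outside box; Z[9]=0
i=10: outside box; Z[10]=1 grow→box=[10,11)
i=11: outside box; Z[11]=0
i=12: outside box; Z[12]=0
i=13: outside box; Z[13]=0
i=14: outside box; Z[14]=0
i=15: outside box; Z[15]=3 grow→box=[15,18)
i=16: min(r-i=2, Z[1]=1)=1; Z[16]=1
i=17: min(r-i=1, Z[2]=0)=0; Z[17]=0
i=18: outside box; Z[18]=0
i=19: outside box; Z[19]=6 grow→box=[19,25)
i=20: min(r-i=5, Z[1]=1)=1; Z[20]=1
i=21: min(r-i=4, Z[2]=0)=0; Z[21]=0
i=22: min(r-i=3, Z[3]=2)=2; Z[22]=2
i=23: min(r-i=2, Z[4]=2)=2; Z[23]=2
i=24: min(r-i=1, Z[5]=3)=1; Z[24]=1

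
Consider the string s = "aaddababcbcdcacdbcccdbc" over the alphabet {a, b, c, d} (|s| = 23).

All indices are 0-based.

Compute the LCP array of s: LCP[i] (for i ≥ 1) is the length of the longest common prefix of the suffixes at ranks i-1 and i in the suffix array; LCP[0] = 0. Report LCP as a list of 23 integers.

rank | idx | suffix
   0 |   0 | aaddababcbcdcacdbcccdbc
   1 |   4 | ababcbcdcacdbcccdbc
   2 |   6 | abcbcdcacdbcccdbc
   3 |  13 | acdbcccdbc
   4 |   1 | addababcbcdcacdbcccdbc
   5 |   5 | babcbcdcacdbcccdbc
   6 |  21 | bc
   7 |   7 | bcbcdcacdbcccdbc
   8 |  16 | bcccdbc
   9 |   9 | bcdcacdbcccdbc
  10 |  22 | c
  11 |  12 | cacdbcccdbc
  12 |   8 | cbcdcacdbcccdbc
  13 |  17 | cccdbc
  14 |  18 | ccdbc
  15 |  19 | cdbc
  16 |  14 | cdbcccdbc
  17 |  10 | cdcacdbcccdbc
  18 |   3 | dababcbcdcacdbcccdbc
  19 |  20 | dbc
  20 |  15 | dbcccdbc
  21 |  11 | dcacdbcccdbc
  22 |   2 | ddababcbcdcacdbcccdbc

SA = [0, 4, 6, 13, 1, 5, 21, 7, 16, 9, 22, 12, 8, 17, 18, 19, 14, 10, 3, 20, 15, 11, 2]
i: (SA[i-1],SA[i]) lcp shared
  1: (0,4) 1 'a'
  2: (4,6) 2 'ab'
  3: (6,13) 1 'a'
  4: (13,1) 1 'a'
  5: (1,5) 0 ''
  6: (5,21) 1 'b'
  7: (21,7) 2 'bc'
  8: (7,16) 2 'bc'
  9: (16,9) 2 'bc'
  10: (9,22) 0 ''
  11: (22,12) 1 'c'
  12: (12,8) 1 'c'
  13: (8,17) 1 'c'
  14: (17,18) 2 'cc'
  15: (18,19) 1 'c'
  16: (19,14) 4 'cdbc'
  17: (14,10) 2 'cd'
  18: (10,3) 0 ''
  19: (3,20) 1 'd'
  20: (20,15) 3 'dbc'
  21: (15,11) 1 'd'
  22: (11,2) 1 'd'

[0, 1, 2, 1, 1, 0, 1, 2, 2, 2, 0, 1, 1, 1, 2, 1, 4, 2, 0, 1, 3, 1, 1]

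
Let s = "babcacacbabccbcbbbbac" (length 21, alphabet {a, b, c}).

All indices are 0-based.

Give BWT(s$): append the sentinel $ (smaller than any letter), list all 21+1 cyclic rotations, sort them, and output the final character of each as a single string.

cbbbcc$cbbbcacaabaabcb

rank  rotation                last
    0  $babcacacbabccbcbbbbac  c
    1  abcacacbabccbcbbbbac$b  b
    2  abccbcbbbbac$babcacacb  b
    3  ac$babcacacbabccbcbbbb  b
    4  acacbabccbcbbbbac$babc  c
    5  acbabccbcbbbbac$babcac  c
    6  babcacacbabccbcbbbbac$  $
    7  babccbcbbbbac$babcacac  c
    8  bac$babcacacbabccbcbbb  b
    9  bbac$babcacacbabccbcbb  b
   10  bbbac$babcacacbabccbcb  b
   11  bbbbac$babcacacbabccbc  c
   12  bcacacbabccbcbbbbac$ba  a
   13  bcbbbbac$babcacacbabcc  c
   14  bccbcbbbbac$babcacacba  a
   15  c$babcacacbabccbcbbbba  a
   16  cacacbabccbcbbbbac$bab  b
   17  cacbabccbcbbbbac$babca  a
   18  cbabccbcbbbbac$babcaca  a
   19  cbbbbac$babcacacbabccb  b
   20  cbcbbbbac$babcacacbabc  c
   21  ccbcbbbbac$babcacacbab  b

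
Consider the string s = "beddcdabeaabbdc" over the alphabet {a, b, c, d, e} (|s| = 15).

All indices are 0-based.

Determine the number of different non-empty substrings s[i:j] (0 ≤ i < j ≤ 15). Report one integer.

107

rank | idx | suffix
   0 |   9 | aabbdc
   1 |  10 | abbdc
   2 |   6 | abeaabbdc
   3 |  11 | bbdc
   4 |  12 | bdc
   5 |   7 | beaabbdc
   6 |   0 | beddcdabeaabbdc
   7 |  14 | c
   8 |   4 | cdabeaabbdc
   9 |   5 | dabeaabbdc
  10 |  13 | dc
  11 |   3 | dcdabeaabbdc
  12 |   2 | ddcdabeaabbdc
  13 |   8 | eaabbdc
  14 |   1 | eddcdabeaabbdc

SA = [9, 10, 6, 11, 12, 7, 0, 14, 4, 5, 13, 3, 2, 8, 1]
rank  pair      lcp
   1  s[9:],s[10:]  1  'a'
   2  s[10:],s[6:]  2  'ab'
   3  s[6:],s[11:]  0  ''
   4  s[11:],s[12:]  1  'b'
   5  s[12:],s[7:]  1  'b'
   6  s[7:],s[0:]  2  'be'
   7  s[0:],s[14:]  0  ''
   8  s[14:],s[4:]  1  'c'
   9  s[4:],s[5:]  0  ''
  10  s[5:],s[13:]  1  'd'
  11  s[13:],s[3:]  2  'dc'
  12  s[3:],s[2:]  1  'd'
  13  s[2:],s[8:]  0  ''
  14  s[8:],s[1:]  1  'e'

n(n+1)/2 = 15·16/2 = 120
Σ LCP = 0 + 1 + 2 + 0 + 1 + 1 + 2 + 0 + 1 + 0 + 1 + 2 + 1 + 0 + 1 = 13
distinct = 120 − 13 = 107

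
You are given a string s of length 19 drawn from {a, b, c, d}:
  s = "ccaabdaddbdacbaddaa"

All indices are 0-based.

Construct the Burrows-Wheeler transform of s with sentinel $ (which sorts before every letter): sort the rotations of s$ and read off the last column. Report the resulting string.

rank  rotation              last
    0  $ccaabdaddbdacbaddaa  a
    1  a$ccaabdaddbdacbadda  a
    2  aa$ccaabdaddbdacbadd  d
    3  aabdaddbdacbaddaa$cc  c
    4  abdaddbdacbaddaa$cca  a
    5  acbaddaa$ccaabdaddbd  d
    6  addaa$ccaabdaddbdacb  b
    7  addbdacbaddaa$ccaabd  d
    8  baddaa$ccaabdaddbdac  c
    9  bdacbaddaa$ccaabdadd  d
   10  bdaddbdacbaddaa$ccaa  a
   11  caabdaddbdacbaddaa$c  c
   12  cbaddaa$ccaabdaddbda  a
   13  ccaabdaddbdacbaddaa$  $
   14  daa$ccaabdaddbdacbad  d
   15  dacbaddaa$ccaabdaddb  b
   16  daddbdacbaddaa$ccaab  b
   17  dbdacbaddaa$ccaabdad  d
   18  ddaa$ccaabdaddbdacba  a
   19  ddbdacbaddaa$ccaabda  a

aadcadbdcdaca$dbbdaa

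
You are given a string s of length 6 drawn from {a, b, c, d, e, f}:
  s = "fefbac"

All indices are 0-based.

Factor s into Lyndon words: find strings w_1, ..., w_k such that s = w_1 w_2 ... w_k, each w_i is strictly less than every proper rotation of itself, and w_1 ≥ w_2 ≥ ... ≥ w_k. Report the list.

emit factor 1: 'f' (i=0, period=1)
emit factor 2: 'ef' (i=1, period=2)
emit factor 3: 'b' (i=3, period=1)
emit factor 4: 'ac' (i=4, period=2)

["f", "ef", "b", "ac"]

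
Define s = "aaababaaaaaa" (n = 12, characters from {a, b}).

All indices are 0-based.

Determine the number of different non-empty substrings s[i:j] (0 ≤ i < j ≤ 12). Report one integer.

rank→(start, suffix):
  0 → (11, 'a')
  1 → (10, 'aa')
  2 → (9, 'aaa')
  3 → (8, 'aaaa')
  4 → (7, 'aaaaa')
  5 → (6, 'aaaaaa')
  6 → (0, 'aaababaaaaaa')
  7 → (1, 'aababaaaaaa')
  8 → (4, 'abaaaaaa')
  9 → (2, 'ababaaaaaa')
  10 → (5, 'baaaaaa')
  11 → (3, 'babaaaaaa')

SA = [11, 10, 9, 8, 7, 6, 0, 1, 4, 2, 5, 3]
rank  pair      lcp
   1  s[11:],s[10:]  1  'a'
   2  s[10:],s[9:]  2  'aa'
   3  s[9:],s[8:]  3  'aaa'
   4  s[8:],s[7:]  4  'aaaa'
   5  s[7:],s[6:]  5  'aaaaa'
   6  s[6:],s[0:]  3  'aaa'
   7  s[0:],s[1:]  2  'aa'
   8  s[1:],s[4:]  1  'a'
   9  s[4:],s[2:]  3  'aba'
  10  s[2:],s[5:]  0  ''
  11  s[5:],s[3:]  2  'ba'

n(n+1)/2 = 12·13/2 = 78
Σ LCP = 0 + 1 + 2 + 3 + 4 + 5 + 3 + 2 + 1 + 3 + 0 + 2 = 26
distinct = 78 − 26 = 52

52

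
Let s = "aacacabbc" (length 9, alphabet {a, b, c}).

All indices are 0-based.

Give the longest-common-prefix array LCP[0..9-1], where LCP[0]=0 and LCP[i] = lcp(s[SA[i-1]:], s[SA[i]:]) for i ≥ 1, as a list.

[0, 1, 1, 3, 0, 1, 0, 1, 2]

rank | idx | suffix
   0 |   0 | aacacabbc
   1 |   5 | abbc
   2 |   3 | acabbc
   3 |   1 | acacabbc
   4 |   6 | bbc
   5 |   7 | bc
   6 |   8 | c
   7 |   4 | cabbc
   8 |   2 | cacabbc

SA = [0, 5, 3, 1, 6, 7, 8, 4, 2]
i: (SA[i-1],SA[i]) lcp shared
  1: (0,5) 1 'a'
  2: (5,3) 1 'a'
  3: (3,1) 3 'aca'
  4: (1,6) 0 ''
  5: (6,7) 1 'b'
  6: (7,8) 0 ''
  7: (8,4) 1 'c'
  8: (4,2) 2 'ca'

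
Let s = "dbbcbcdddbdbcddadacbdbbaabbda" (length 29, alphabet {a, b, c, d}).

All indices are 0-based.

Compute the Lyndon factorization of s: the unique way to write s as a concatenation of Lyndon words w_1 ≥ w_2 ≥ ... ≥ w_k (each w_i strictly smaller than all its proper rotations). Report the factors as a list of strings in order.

["d", "bbcbcdddbdbcdd", "ad", "acbdbb", "aabbd", "a"]

emit factor 1: 'd' (i=0, period=1)
emit factor 2: 'bbcbcdddbdbcdd' (i=1, period=14)
emit factor 3: 'ad' (i=15, period=2)
emit factor 4: 'acbdbb' (i=17, period=6)
emit factor 5: 'aabbd' (i=23, period=5)
emit factor 6: 'a' (i=28, period=1)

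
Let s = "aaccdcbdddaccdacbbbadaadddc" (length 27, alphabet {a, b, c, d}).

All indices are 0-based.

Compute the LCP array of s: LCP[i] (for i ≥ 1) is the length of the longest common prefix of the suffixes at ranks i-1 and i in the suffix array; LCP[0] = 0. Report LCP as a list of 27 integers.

rank | idx | suffix
   0 |   0 | aaccdcbdddaccdacbbbadaadddc
   1 |  21 | aadddc
   2 |  14 | acbbbadaadddc
   3 |  10 | accdacbbbadaadddc
   4 |   1 | accdcbdddaccdacbbbadaadddc
   5 |  19 | adaadddc
   6 |  22 | adddc
   7 |  18 | badaadddc
   8 |  17 | bbadaadddc
   9 |  16 | bbbadaadddc
  10 |   6 | bdddaccdacbbbadaadddc
  11 |  26 | c
  12 |  15 | cbbbadaadddc
  13 |   5 | cbdddaccdacbbbadaadddc
  14 |  11 | ccdacbbbadaadddc
  15 |   2 | ccdcbdddaccdacbbbadaadddc
  16 |  12 | cdacbbbadaadddc
  17 |   3 | cdcbdddaccdacbbbadaadddc
  18 |  20 | daadddc
  19 |  13 | dacbbbadaadddc
  20 |   9 | daccdacbbbadaadddc
  21 |  25 | dc
  22 |   4 | dcbdddaccdacbbbadaadddc
  23 |   8 | ddaccdacbbbadaadddc
  24 |  24 | ddc
  25 |   7 | dddaccdacbbbadaadddc
  26 |  23 | dddc

SA = [0, 21, 14, 10, 1, 19, 22, 18, 17, 16, 6, 26, 15, 5, 11, 2, 12, 3, 20, 13, 9, 25, 4, 8, 24, 7, 23]
[i] adj suffixes → lcp
  [1] 0/21 → 2 ('aa')
  [2] 21/14 → 1 ('a')
  [3] 14/10 → 2 ('ac')
  [4] 10/1 → 4 ('accd')
  [5] 1/19 → 1 ('a')
  [6] 19/22 → 2 ('ad')
  [7] 22/18 → 0 ('')
  [8] 18/17 → 1 ('b')
  [9] 17/16 → 2 ('bb')
  [10] 16/6 → 1 ('b')
  [11] 6/26 → 0 ('')
  [12] 26/15 → 1 ('c')
  [13] 15/5 → 2 ('cb')
  [14] 5/11 → 1 ('c')
  [15] 11/2 → 3 ('ccd')
  [16] 2/12 → 1 ('c')
  [17] 12/3 → 2 ('cd')
  [18] 3/20 → 0 ('')
  [19] 20/13 → 2 ('da')
  [20] 13/9 → 3 ('dac')
  [21] 9/25 → 1 ('d')
  [22] 25/4 → 2 ('dc')
  [23] 4/8 → 1 ('d')
  [24] 8/24 → 2 ('dd')
  [25] 24/7 → 2 ('dd')
  [26] 7/23 → 3 ('ddd')

[0, 2, 1, 2, 4, 1, 2, 0, 1, 2, 1, 0, 1, 2, 1, 3, 1, 2, 0, 2, 3, 1, 2, 1, 2, 2, 3]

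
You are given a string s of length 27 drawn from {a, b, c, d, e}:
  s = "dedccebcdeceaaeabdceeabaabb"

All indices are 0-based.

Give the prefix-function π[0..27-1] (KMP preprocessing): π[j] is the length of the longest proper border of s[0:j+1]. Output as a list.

π[0] = 0
j=1 s[j]='e': π[1]=0 (border '')
j=2 s[j]='d': π[2]=1 (border 'd')
j=3 s[j]='c': k: 1→0; π[3]=0 (border '')
j=4 s[j]='c': π[4]=0 (border '')
j=5 s[j]='e': π[5]=0 (border '')
j=6 s[j]='b': π[6]=0 (border '')
j=7 s[j]='c': π[7]=0 (border '')
j=8 s[j]='d': π[8]=1 (border 'd')
j=9 s[j]='e': π[9]=2 (border 'de')
j=10 s[j]='c': k: 2→0; π[10]=0 (border '')
j=11 s[j]='e': π[11]=0 (border '')
j=12 s[j]='a': π[12]=0 (border '')
j=13 s[j]='a': π[13]=0 (border '')
j=14 s[j]='e': π[14]=0 (border '')
j=15 s[j]='a': π[15]=0 (border '')
j=16 s[j]='b': π[16]=0 (border '')
j=17 s[j]='d': π[17]=1 (border 'd')
j=18 s[j]='c': k: 1→0; π[18]=0 (border '')
j=19 s[j]='e': π[19]=0 (border '')
j=20 s[j]='e': π[20]=0 (border '')
j=21 s[j]='a': π[21]=0 (border '')
j=22 s[j]='b': π[22]=0 (border '')
j=23 s[j]='a': π[23]=0 (border '')
j=24 s[j]='a': π[24]=0 (border '')
j=25 s[j]='b': π[25]=0 (border '')
j=26 s[j]='b': π[26]=0 (border '')

[0, 0, 1, 0, 0, 0, 0, 0, 1, 2, 0, 0, 0, 0, 0, 0, 0, 1, 0, 0, 0, 0, 0, 0, 0, 0, 0]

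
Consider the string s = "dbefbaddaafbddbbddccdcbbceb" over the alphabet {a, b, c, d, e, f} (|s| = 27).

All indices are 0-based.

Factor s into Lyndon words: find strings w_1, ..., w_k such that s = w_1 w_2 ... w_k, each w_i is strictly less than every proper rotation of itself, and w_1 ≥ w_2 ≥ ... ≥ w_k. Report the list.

["d", "bef", "b", "add", "aafbddbbddccdcbbceb"]

emit factor 1: 'd' (i=0, period=1)
emit factor 2: 'bef' (i=1, period=3)
emit factor 3: 'b' (i=4, period=1)
emit factor 4: 'add' (i=5, period=3)
emit factor 5: 'aafbddbbddccdcbbceb' (i=8, period=19)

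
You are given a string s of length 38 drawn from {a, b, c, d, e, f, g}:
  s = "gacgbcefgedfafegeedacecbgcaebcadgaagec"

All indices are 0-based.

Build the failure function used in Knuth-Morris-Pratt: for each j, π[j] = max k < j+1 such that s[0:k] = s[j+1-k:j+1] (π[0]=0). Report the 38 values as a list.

π[0] = 0
j=1 s[j]='a': π[1]=0 (border '')
j=2 s[j]='c': π[2]=0 (border '')
j=3 s[j]='g': π[3]=1 (border 'g')
j=4 s[j]='b': k: 1→0; π[4]=0 (border '')
j=5 s[j]='c': π[5]=0 (border '')
j=6 s[j]='e': π[6]=0 (border '')
j=7 s[j]='f': π[7]=0 (border '')
j=8 s[j]='g': π[8]=1 (border 'g')
j=9 s[j]='e': k: 1→0; π[9]=0 (border '')
j=10 s[j]='d': π[10]=0 (border '')
j=11 s[j]='f': π[11]=0 (border '')
j=12 s[j]='a': π[12]=0 (border '')
j=13 s[j]='f': π[13]=0 (border '')
j=14 s[j]='e': π[14]=0 (border '')
j=15 s[j]='g': π[15]=1 (border 'g')
j=16 s[j]='e': k: 1→0; π[16]=0 (border '')
j=17 s[j]='e': π[17]=0 (border '')
j=18 s[j]='d': π[18]=0 (border '')
j=19 s[j]='a': π[19]=0 (border '')
j=20 s[j]='c': π[20]=0 (border '')
j=21 s[j]='e': π[21]=0 (border '')
j=22 s[j]='c': π[22]=0 (border '')
j=23 s[j]='b': π[23]=0 (border '')
j=24 s[j]='g': π[24]=1 (border 'g')
j=25 s[j]='c': k: 1→0; π[25]=0 (border '')
j=26 s[j]='a': π[26]=0 (border '')
j=27 s[j]='e': π[27]=0 (border '')
j=28 s[j]='b': π[28]=0 (border '')
j=29 s[j]='c': π[29]=0 (border '')
j=30 s[j]='a': π[30]=0 (border '')
j=31 s[j]='d': π[31]=0 (border '')
j=32 s[j]='g': π[32]=1 (border 'g')
j=33 s[j]='a': π[33]=2 (border 'ga')
j=34 s[j]='a': k: 2→0; π[34]=0 (border '')
j=35 s[j]='g': π[35]=1 (border 'g')
j=36 s[j]='e': k: 1→0; π[36]=0 (border '')
j=37 s[j]='c': π[37]=0 (border '')

[0, 0, 0, 1, 0, 0, 0, 0, 1, 0, 0, 0, 0, 0, 0, 1, 0, 0, 0, 0, 0, 0, 0, 0, 1, 0, 0, 0, 0, 0, 0, 0, 1, 2, 0, 1, 0, 0]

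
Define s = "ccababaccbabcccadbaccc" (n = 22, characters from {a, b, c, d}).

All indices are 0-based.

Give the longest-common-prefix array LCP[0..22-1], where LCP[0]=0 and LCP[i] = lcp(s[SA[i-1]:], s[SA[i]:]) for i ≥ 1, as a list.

rank→(start, suffix):
  0 → (2, 'ababaccbabcccadbaccc')
  1 → (4, 'abaccbabcccadbaccc')
  2 → (10, 'abcccadbaccc')
  3 → (6, 'accbabcccadbaccc')
  4 → (18, 'accc')
  5 → (15, 'adbaccc')
  6 → (3, 'babaccbabcccadbaccc')
  7 → (9, 'babcccadbaccc')
  8 → (5, 'baccbabcccadbaccc')
  9 → (17, 'baccc')
  10 → (11, 'bcccadbaccc')
  11 → (21, 'c')
  12 → (1, 'cababaccbabcccadbaccc')
  13 → (14, 'cadbaccc')
  14 → (8, 'cbabcccadbaccc')
  15 → (20, 'cc')
  16 → (0, 'ccababaccbabcccadbaccc')
  17 → (13, 'ccadbaccc')
  18 → (7, 'ccbabcccadbaccc')
  19 → (19, 'ccc')
  20 → (12, 'cccadbaccc')
  21 → (16, 'dbaccc')

SA = [2, 4, 10, 6, 18, 15, 3, 9, 5, 17, 11, 21, 1, 14, 8, 20, 0, 13, 7, 19, 12, 16]
rank  pair      lcp
   1  s[2:],s[4:]  3  'aba'
   2  s[4:],s[10:]  2  'ab'
   3  s[10:],s[6:]  1  'a'
   4  s[6:],s[18:]  3  'acc'
   5  s[18:],s[15:]  1  'a'
   6  s[15:],s[3:]  0  ''
   7  s[3:],s[9:]  3  'bab'
   8  s[9:],s[5:]  2  'ba'
   9  s[5:],s[17:]  4  'bacc'
  10  s[17:],s[11:]  1  'b'
  11  s[11:],s[21:]  0  ''
  12  s[21:],s[1:]  1  'c'
  13  s[1:],s[14:]  2  'ca'
  14  s[14:],s[8:]  1  'c'
  15  s[8:],s[20:]  1  'c'
  16  s[20:],s[0:]  2  'cc'
  17  s[0:],s[13:]  3  'cca'
  18  s[13:],s[7:]  2  'cc'
  19  s[7:],s[19:]  2  'cc'
  20  s[19:],s[12:]  3  'ccc'
  21  s[12:],s[16:]  0  ''

[0, 3, 2, 1, 3, 1, 0, 3, 2, 4, 1, 0, 1, 2, 1, 1, 2, 3, 2, 2, 3, 0]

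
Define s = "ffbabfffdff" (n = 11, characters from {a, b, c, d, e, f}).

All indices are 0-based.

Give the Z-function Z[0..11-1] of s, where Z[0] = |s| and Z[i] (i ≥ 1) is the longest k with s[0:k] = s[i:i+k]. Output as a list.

[11, 1, 0, 0, 0, 2, 2, 1, 0, 2, 1]

Z[0]=11
i=1: outside box; Z[1]=1 extend→box=[1,2)
i=2: outside box; Z[2]=0
i=3: outside box; Z[3]=0
i=4: outside box; Z[4]=0
i=5: outside box; Z[5]=2 extend→box=[5,7)
i=6: min(r-i=1, Z[1]=1)=1; Z[6]=2 extend→box=[6,8)
i=7: min(r-i=1, Z[1]=1)=1; Z[7]=1
i=8: outside box; Z[8]=0
i=9: outside box; Z[9]=2 extend→box=[9,11)
i=10: min(r-i=1, Z[1]=1)=1; Z[10]=1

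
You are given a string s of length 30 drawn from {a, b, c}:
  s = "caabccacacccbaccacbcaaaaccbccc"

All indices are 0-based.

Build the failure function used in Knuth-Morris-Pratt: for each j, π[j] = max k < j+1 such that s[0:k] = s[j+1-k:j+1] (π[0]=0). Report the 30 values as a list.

[0, 0, 0, 0, 1, 1, 2, 1, 2, 1, 1, 1, 0, 0, 1, 1, 2, 1, 0, 1, 2, 3, 0, 0, 1, 1, 0, 1, 1, 1]

π[0] = 0
j=1 s[j]='a': π[1]=0 (border '')
j=2 s[j]='a': π[2]=0 (border '')
j=3 s[j]='b': π[3]=0 (border '')
j=4 s[j]='c': π[4]=1 (border 'c')
j=5 s[j]='c': k: 1→0; π[5]=1 (border 'c')
j=6 s[j]='a': π[6]=2 (border 'ca')
j=7 s[j]='c': k: 2→0; π[7]=1 (border 'c')
j=8 s[j]='a': π[8]=2 (border 'ca')
j=9 s[j]='c': k: 2→0; π[9]=1 (border 'c')
j=10 s[j]='c': k: 1→0; π[10]=1 (border 'c')
j=11 s[j]='c': k: 1→0; π[11]=1 (border 'c')
j=12 s[j]='b': k: 1→0; π[12]=0 (border '')
j=13 s[j]='a': π[13]=0 (border '')
j=14 s[j]='c': π[14]=1 (border 'c')
j=15 s[j]='c': k: 1→0; π[15]=1 (border 'c')
j=16 s[j]='a': π[16]=2 (border 'ca')
j=17 s[j]='c': k: 2→0; π[17]=1 (border 'c')
j=18 s[j]='b': k: 1→0; π[18]=0 (border '')
j=19 s[j]='c': π[19]=1 (border 'c')
j=20 s[j]='a': π[20]=2 (border 'ca')
j=21 s[j]='a': π[21]=3 (border 'caa')
j=22 s[j]='a': k: 3→0; π[22]=0 (border '')
j=23 s[j]='a': π[23]=0 (border '')
j=24 s[j]='c': π[24]=1 (border 'c')
j=25 s[j]='c': k: 1→0; π[25]=1 (border 'c')
j=26 s[j]='b': k: 1→0; π[26]=0 (border '')
j=27 s[j]='c': π[27]=1 (border 'c')
j=28 s[j]='c': k: 1→0; π[28]=1 (border 'c')
j=29 s[j]='c': k: 1→0; π[29]=1 (border 'c')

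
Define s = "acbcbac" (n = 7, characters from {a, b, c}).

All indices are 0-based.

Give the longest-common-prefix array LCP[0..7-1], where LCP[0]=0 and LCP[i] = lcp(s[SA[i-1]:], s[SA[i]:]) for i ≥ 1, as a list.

[0, 2, 0, 1, 0, 1, 2]

sorted suffixes:
  #0 SA[0]=5  'ac'
  #1 SA[1]=0  'acbcbac'
  #2 SA[2]=4  'bac'
  #3 SA[3]=2  'bcbac'
  #4 SA[4]=6  'c'
  #5 SA[5]=3  'cbac'
  #6 SA[6]=1  'cbcbac'

SA = [5, 0, 4, 2, 6, 3, 1]
[i] adj suffixes → lcp
  [1] 5/0 → 2 ('ac')
  [2] 0/4 → 0 ('')
  [3] 4/2 → 1 ('b')
  [4] 2/6 → 0 ('')
  [5] 6/3 → 1 ('c')
  [6] 3/1 → 2 ('cb')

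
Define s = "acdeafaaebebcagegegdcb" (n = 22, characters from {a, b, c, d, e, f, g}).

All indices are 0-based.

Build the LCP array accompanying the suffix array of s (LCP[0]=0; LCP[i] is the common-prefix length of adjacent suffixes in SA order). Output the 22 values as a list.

[0, 1, 1, 1, 1, 0, 1, 1, 0, 1, 1, 0, 1, 0, 1, 2, 1, 2, 0, 0, 1, 3]

sorted suffixes:
  #0 SA[0]=6  'aaebebcagegegdcb'
  #1 SA[1]=0  'acdeafaaebebcagegegdcb'
  #2 SA[2]=7  'aebebcagegegdcb'
  #3 SA[3]=4  'afaaebebcagegegdcb'
  #4 SA[4]=13  'agegegdcb'
  #5 SA[5]=21  'b'
  #6 SA[6]=11  'bcagegegdcb'
  #7 SA[7]=9  'bebcagegegdcb'
  #8 SA[8]=12  'cagegegdcb'
  #9 SA[9]=20  'cb'
  #10 SA[10]=1  'cdeafaaebebcagegegdcb'
  #11 SA[11]=19  'dcb'
  #12 SA[12]=2  'deafaaebebcagegegdcb'
  #13 SA[13]=3  'eafaaebebcagegegdcb'
  #14 SA[14]=10  'ebcagegegdcb'
  #15 SA[15]=8  'ebebcagegegdcb'
  #16 SA[16]=17  'egdcb'
  #17 SA[17]=15  'egegdcb'
  #18 SA[18]=5  'faaebebcagegegdcb'
  #19 SA[19]=18  'gdcb'
  #20 SA[20]=16  'gegdcb'
  #21 SA[21]=14  'gegegdcb'

SA = [6, 0, 7, 4, 13, 21, 11, 9, 12, 20, 1, 19, 2, 3, 10, 8, 17, 15, 5, 18, 16, 14]
i: (SA[i-1],SA[i]) lcp shared
  1: (6,0) 1 'a'
  2: (0,7) 1 'a'
  3: (7,4) 1 'a'
  4: (4,13) 1 'a'
  5: (13,21) 0 ''
  6: (21,11) 1 'b'
  7: (11,9) 1 'b'
  8: (9,12) 0 ''
  9: (12,20) 1 'c'
  10: (20,1) 1 'c'
  11: (1,19) 0 ''
  12: (19,2) 1 'd'
  13: (2,3) 0 ''
  14: (3,10) 1 'e'
  15: (10,8) 2 'eb'
  16: (8,17) 1 'e'
  17: (17,15) 2 'eg'
  18: (15,5) 0 ''
  19: (5,18) 0 ''
  20: (18,16) 1 'g'
  21: (16,14) 3 'geg'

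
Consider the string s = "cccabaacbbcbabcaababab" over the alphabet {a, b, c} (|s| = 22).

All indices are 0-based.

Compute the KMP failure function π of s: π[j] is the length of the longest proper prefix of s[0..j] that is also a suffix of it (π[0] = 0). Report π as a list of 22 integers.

π[0] = 0
j=1 s[j]='c': π[1]=1 (border 'c')
j=2 s[j]='c': π[2]=2 (border 'cc')
j=3 s[j]='a': k: 2→1→0; π[3]=0 (border '')
j=4 s[j]='b': π[4]=0 (border '')
j=5 s[j]='a': π[5]=0 (border '')
j=6 s[j]='a': π[6]=0 (border '')
j=7 s[j]='c': π[7]=1 (border 'c')
j=8 s[j]='b': k: 1→0; π[8]=0 (border '')
j=9 s[j]='b': π[9]=0 (border '')
j=10 s[j]='c': π[10]=1 (border 'c')
j=11 s[j]='b': k: 1→0; π[11]=0 (border '')
j=12 s[j]='a': π[12]=0 (border '')
j=13 s[j]='b': π[13]=0 (border '')
j=14 s[j]='c': π[14]=1 (border 'c')
j=15 s[j]='a': k: 1→0; π[15]=0 (border '')
j=16 s[j]='a': π[16]=0 (border '')
j=17 s[j]='b': π[17]=0 (border '')
j=18 s[j]='a': π[18]=0 (border '')
j=19 s[j]='b': π[19]=0 (border '')
j=20 s[j]='a': π[20]=0 (border '')
j=21 s[j]='b': π[21]=0 (border '')

[0, 1, 2, 0, 0, 0, 0, 1, 0, 0, 1, 0, 0, 0, 1, 0, 0, 0, 0, 0, 0, 0]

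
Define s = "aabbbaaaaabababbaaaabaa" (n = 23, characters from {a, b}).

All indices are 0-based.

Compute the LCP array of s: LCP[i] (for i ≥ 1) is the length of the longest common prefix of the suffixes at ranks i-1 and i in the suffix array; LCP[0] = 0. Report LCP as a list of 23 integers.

sorted suffixes:
  #0 SA[0]=22  'a'
  #1 SA[1]=21  'aa'
  #2 SA[2]=5  'aaaaabababbaaaabaa'
  #3 SA[3]=16  'aaaabaa'
  #4 SA[4]=6  'aaaabababbaaaabaa'
  #5 SA[5]=17  'aaabaa'
  #6 SA[6]=7  'aaabababbaaaabaa'
  #7 SA[7]=18  'aabaa'
  #8 SA[8]=8  'aabababbaaaabaa'
  #9 SA[9]=0  'aabbbaaaaabababbaaaabaa'
  #10 SA[10]=19  'abaa'
  #11 SA[11]=9  'abababbaaaabaa'
  #12 SA[12]=11  'ababbaaaabaa'
  #13 SA[13]=13  'abbaaaabaa'
  #14 SA[14]=1  'abbbaaaaabababbaaaabaa'
  #15 SA[15]=20  'baa'
  #16 SA[16]=4  'baaaaabababbaaaabaa'
  #17 SA[17]=15  'baaaabaa'
  #18 SA[18]=10  'bababbaaaabaa'
  #19 SA[19]=12  'babbaaaabaa'
  #20 SA[20]=3  'bbaaaaabababbaaaabaa'
  #21 SA[21]=14  'bbaaaabaa'
  #22 SA[22]=2  'bbbaaaaabababbaaaabaa'

SA = [22, 21, 5, 16, 6, 17, 7, 18, 8, 0, 19, 9, 11, 13, 1, 20, 4, 15, 10, 12, 3, 14, 2]
rank  pair      lcp
   1  s[22:],s[21:]  1  'a'
   2  s[21:],s[5:]  2  'aa'
   3  s[5:],s[16:]  4  'aaaa'
   4  s[16:],s[6:]  6  'aaaaba'
   5  s[6:],s[17:]  3  'aaa'
   6  s[17:],s[7:]  5  'aaaba'
   7  s[7:],s[18:]  2  'aa'
   8  s[18:],s[8:]  4  'aaba'
   9  s[8:],s[0:]  3  'aab'
  10  s[0:],s[19:]  1  'a'
  11  s[19:],s[9:]  3  'aba'
  12  s[9:],s[11:]  4  'abab'
  13  s[11:],s[13:]  2  'ab'
  14  s[13:],s[1:]  3  'abb'
  15  s[1:],s[20:]  0  ''
  16  s[20:],s[4:]  3  'baa'
  17  s[4:],s[15:]  5  'baaaa'
  18  s[15:],s[10:]  2  'ba'
  19  s[10:],s[12:]  3  'bab'
  20  s[12:],s[3:]  1  'b'
  21  s[3:],s[14:]  6  'bbaaaa'
  22  s[14:],s[2:]  2  'bb'

[0, 1, 2, 4, 6, 3, 5, 2, 4, 3, 1, 3, 4, 2, 3, 0, 3, 5, 2, 3, 1, 6, 2]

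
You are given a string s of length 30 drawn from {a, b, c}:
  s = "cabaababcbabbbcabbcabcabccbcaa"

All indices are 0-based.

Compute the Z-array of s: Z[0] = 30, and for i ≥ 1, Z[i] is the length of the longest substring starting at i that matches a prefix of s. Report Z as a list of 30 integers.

[30, 0, 0, 0, 0, 0, 0, 0, 1, 0, 0, 0, 0, 0, 3, 0, 0, 0, 3, 0, 0, 3, 0, 0, 1, 1, 0, 2, 0, 0]

Z[0]=30
i=1: fresh scan; Z[1]=0
i=2: fresh scan; Z[2]=0
i=3: fresh scan; Z[3]=0
i=4: fresh scan; Z[4]=0
i=5: fresh scan; Z[5]=0
i=6: fresh scan; Z[6]=0
i=7: fresh scan; Z[7]=0
i=8: fresh scan; Z[8]=1 grow→box=[8,9)
i=9: fresh scan; Z[9]=0
i=10: fresh scan; Z[10]=0
i=11: fresh scan; Z[11]=0
i=12: fresh scan; Z[12]=0
i=13: fresh scan; Z[13]=0
i=14: fresh scan; Z[14]=3 grow→box=[14,17)
i=15: min(r-i=2, Z[1]=0)=0; Z[15]=0
i=16: min(r-i=1, Z[2]=0)=0; Z[16]=0
i=17: fresh scan; Z[17]=0
i=18: fresh scan; Z[18]=3 grow→box=[18,21)
i=19: min(r-i=2, Z[1]=0)=0; Z[19]=0
i=20: min(r-i=1, Z[2]=0)=0; Z[20]=0
i=21: fresh scan; Z[21]=3 grow→box=[21,24)
i=22: min(r-i=2, Z[1]=0)=0; Z[22]=0
i=23: min(r-i=1, Z[2]=0)=0; Z[23]=0
i=24: fresh scan; Z[24]=1 grow→box=[24,25)
i=25: fresh scan; Z[25]=1 grow→box=[25,26)
i=26: fresh scan; Z[26]=0
i=27: fresh scan; Z[27]=2 grow→box=[27,29)
i=28: min(r-i=1, Z[1]=0)=0; Z[28]=0
i=29: fresh scan; Z[29]=0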